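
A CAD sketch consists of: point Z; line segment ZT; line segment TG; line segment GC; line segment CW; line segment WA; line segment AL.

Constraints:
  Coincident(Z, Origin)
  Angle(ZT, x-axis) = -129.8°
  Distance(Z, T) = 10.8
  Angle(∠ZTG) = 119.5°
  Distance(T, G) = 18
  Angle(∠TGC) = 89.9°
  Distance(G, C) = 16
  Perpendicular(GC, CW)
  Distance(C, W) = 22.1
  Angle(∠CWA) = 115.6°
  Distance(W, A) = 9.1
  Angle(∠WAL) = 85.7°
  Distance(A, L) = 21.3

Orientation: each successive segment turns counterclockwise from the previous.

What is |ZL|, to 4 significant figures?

19.52

Z is at the origin; ZT runs at -129.8° with length 10.8, so T = (-6.913, -8.297). ∠ZTG = 119.5° gives TG at -69.30° from the x-axis; with |TG| = 18.0, G = (-0.5506, -25.14). ∠TGC = 89.9° gives GC at 20.80° from the x-axis; with |GC| = 16.0, C = (14.41, -19.45). GC ⟂ CW, so CW runs at 110.8°; with |CW| = 22.1, W = (6.559, 1.206). ∠CWA = 115.6° gives WA at 175.2° from the x-axis; with |WA| = 9.1, A = (-2.509, 1.967). ∠WAL = 85.7° gives AL at -90.50° from the x-axis; with |AL| = 21.3, L = (-2.695, -19.33). Then |ZL| = |L − Z| = 19.52.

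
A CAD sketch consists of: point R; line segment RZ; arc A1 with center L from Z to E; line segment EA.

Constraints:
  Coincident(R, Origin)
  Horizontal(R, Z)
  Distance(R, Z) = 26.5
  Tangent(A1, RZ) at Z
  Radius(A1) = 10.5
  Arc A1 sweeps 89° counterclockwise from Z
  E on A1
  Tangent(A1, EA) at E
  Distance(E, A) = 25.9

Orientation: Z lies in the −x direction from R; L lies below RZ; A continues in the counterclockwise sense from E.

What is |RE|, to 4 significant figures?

38.41

Tangency of A1 to RZ means the radius LZ is perpendicular to RZ, so L = Z + (0, -10.5) = (-26.50, -10.50). On A1, Z sits at bearing 90° from L; an 89° counterclockwise sweep puts E at bearing 179°, so E = L + 10.5·(cos 179°, sin 179°) = (-37.00, -10.32). Then |RE| = |E − R| = 38.41.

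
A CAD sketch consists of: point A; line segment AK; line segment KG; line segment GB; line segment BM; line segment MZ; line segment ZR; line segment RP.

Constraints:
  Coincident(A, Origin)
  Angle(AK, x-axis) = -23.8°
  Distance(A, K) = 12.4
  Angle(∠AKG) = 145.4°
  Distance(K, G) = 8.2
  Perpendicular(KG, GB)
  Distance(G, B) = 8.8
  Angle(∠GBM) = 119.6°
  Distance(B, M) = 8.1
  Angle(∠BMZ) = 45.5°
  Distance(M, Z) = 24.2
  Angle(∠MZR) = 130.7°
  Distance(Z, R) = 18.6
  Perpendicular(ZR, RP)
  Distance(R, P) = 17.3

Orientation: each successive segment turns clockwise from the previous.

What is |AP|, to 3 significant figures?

43.1

A is at the origin; AK runs at -23.8° with length 12.4, so K = (11.3, -5.00). ∠AKG = 145.4° gives KG at -58.4° from the x-axis; with |KG| = 8.2, G = (15.6, -12.0). The perpendicularity gives GB at right angles to KG, so GB runs at -148°; with |GB| = 8.8, B = (8.15, -16.6). ∠GBM = 119.6° gives BM at 151° from the x-axis; with |BM| = 8.1, M = (1.05, -12.7). ∠BMZ = 45.5° gives MZ at 16.7° from the x-axis; with |MZ| = 24.2, Z = (24.2, -5.74). ∠MZR = 130.7° gives ZR at -32.6° from the x-axis; with |ZR| = 18.6, R = (39.9, -15.8). ZR is perpendicular to RP, so RP runs at -123°; with |RP| = 17.3, P = (30.6, -30.3). Then |AP| = |P − A| = 43.1.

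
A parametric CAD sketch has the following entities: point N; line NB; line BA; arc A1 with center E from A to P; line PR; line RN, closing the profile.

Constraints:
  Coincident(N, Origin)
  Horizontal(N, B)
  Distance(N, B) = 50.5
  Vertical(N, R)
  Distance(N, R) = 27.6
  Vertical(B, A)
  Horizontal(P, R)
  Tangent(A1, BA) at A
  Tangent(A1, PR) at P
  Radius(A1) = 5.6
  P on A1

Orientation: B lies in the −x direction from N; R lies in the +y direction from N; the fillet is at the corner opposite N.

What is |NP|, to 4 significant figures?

52.70

N is at the origin; NB is horizontal with |NB| = 50.5 and B on the −x side, so B = (-50.50, 0.000). N and R share the same x with |NR| = 27.6 and R on the +y side, so R = (0.000, 27.60). The virtual corner opposite N is at (-50.50, 27.60). Tangency of A1 to BA means the radius EA is perpendicular to BA and since A1 is tangent to PR there, EP ⟂ PR, with radius 5.6, so the center E sits 5.6 in from both sides at E = (-44.90, 22.00). That places the tangent points at A = (-50.50, 22.00) on BA and P = (-44.90, 27.60) on PR. Then |NP| = |P − N| = 52.70.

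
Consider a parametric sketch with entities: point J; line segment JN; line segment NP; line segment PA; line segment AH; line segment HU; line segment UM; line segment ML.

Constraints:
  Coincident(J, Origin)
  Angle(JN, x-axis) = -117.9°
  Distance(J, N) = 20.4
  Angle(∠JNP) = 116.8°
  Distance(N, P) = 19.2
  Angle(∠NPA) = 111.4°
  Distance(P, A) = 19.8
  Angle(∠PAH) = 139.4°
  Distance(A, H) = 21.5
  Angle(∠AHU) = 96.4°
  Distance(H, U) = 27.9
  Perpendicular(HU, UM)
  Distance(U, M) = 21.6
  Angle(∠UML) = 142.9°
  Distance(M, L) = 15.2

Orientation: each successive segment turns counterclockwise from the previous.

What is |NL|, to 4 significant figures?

8.727

J is at the origin; JN runs at -117.9° with length 20.4, so N = (-9.546, -18.03). ∠JNP = 116.8° gives NP at -54.70° from the x-axis; with |NP| = 19.2, P = (1.549, -33.70). ∠NPA = 111.4° gives PA at 13.90° from the x-axis; with |PA| = 19.8, A = (20.77, -28.94). ∠PAH = 139.4° gives AH at 54.50° from the x-axis; with |AH| = 21.5, H = (33.25, -11.44). ∠AHU = 96.4° gives HU at 138.1° from the x-axis; with |HU| = 27.9, U = (12.49, 7.194). The perpendicularity gives UM at right angles to HU, so UM runs at -131.9°; with |UM| = 21.6, M = (-1.937, -8.883). ∠UML = 142.9° gives ML at -94.80° from the x-axis; with |ML| = 15.2, L = (-3.209, -24.03). Then |NL| = |L − N| = 8.727.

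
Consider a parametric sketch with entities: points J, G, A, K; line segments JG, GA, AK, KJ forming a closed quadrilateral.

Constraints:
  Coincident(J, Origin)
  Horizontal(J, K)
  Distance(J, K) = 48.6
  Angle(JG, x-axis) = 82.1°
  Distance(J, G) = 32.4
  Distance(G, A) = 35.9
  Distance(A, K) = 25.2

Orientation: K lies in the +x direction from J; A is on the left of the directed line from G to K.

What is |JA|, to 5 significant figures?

45.738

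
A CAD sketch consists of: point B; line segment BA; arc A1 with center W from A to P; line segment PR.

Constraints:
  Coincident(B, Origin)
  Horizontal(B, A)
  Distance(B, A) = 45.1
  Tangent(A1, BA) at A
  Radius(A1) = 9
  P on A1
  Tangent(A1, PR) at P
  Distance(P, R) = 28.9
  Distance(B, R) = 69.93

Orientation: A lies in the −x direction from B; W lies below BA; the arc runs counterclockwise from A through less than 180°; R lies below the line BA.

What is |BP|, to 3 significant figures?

54.3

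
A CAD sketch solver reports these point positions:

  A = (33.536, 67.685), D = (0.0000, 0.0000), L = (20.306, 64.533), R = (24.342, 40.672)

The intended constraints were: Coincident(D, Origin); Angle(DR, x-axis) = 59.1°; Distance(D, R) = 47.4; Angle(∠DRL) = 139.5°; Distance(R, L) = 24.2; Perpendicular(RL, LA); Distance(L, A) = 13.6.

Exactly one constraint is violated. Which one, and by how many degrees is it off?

Perpendicular(RL, LA) — off by 3.80°.

D = (0.00, 0.00) ✓; DR at 59.10° ✓; |DR| = 47.40 ✓; ∠DRL = 139.5° ✓; |RL| = 24.20 ✓; ∠(RL, LA) = 86.20° ✗; |LA| = 13.60 ✓.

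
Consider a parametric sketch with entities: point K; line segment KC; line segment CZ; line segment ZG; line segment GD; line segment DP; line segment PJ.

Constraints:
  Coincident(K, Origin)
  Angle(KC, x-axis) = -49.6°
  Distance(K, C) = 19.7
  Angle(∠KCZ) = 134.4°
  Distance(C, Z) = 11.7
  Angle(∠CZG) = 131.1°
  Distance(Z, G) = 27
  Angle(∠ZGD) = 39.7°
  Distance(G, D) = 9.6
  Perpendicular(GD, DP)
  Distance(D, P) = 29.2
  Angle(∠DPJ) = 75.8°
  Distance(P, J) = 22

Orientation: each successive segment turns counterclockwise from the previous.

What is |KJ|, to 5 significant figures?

60.592

K is at the origin; KC runs at -49.6° with length 19.7, so C = (12.768, -15.002). ∠KCZ = 134.4° gives CZ at -4.0000° from the x-axis; with |CZ| = 11.7, Z = (24.439, -15.818). ∠CZG = 131.1° gives ZG at 44.900° from the x-axis; with |ZG| = 27.0, G = (43.565, 3.2401). ∠ZGD = 39.7° gives GD at -174.80° from the x-axis; with |GD| = 9.6, D = (34.004, 2.3700). GD ⟂ DP, so DP runs at -84.800°; with |DP| = 29.2, P = (36.651, -26.710). ∠DPJ = 75.8° gives PJ at 19.400° from the x-axis; with |PJ| = 22.0, J = (57.402, -19.402). Then |KJ| = |J − K| = 60.592.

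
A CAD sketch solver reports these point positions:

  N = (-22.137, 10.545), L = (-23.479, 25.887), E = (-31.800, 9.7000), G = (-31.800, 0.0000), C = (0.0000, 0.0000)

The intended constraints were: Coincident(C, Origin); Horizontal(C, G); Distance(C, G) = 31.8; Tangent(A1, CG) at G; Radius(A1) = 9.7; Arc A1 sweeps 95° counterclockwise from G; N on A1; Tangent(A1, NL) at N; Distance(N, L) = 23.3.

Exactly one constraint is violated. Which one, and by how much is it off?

Distance(N, L) = 23.3 — off by 7.90.

C = (0.00, 0.00) ✓; C.y = 0.00, G.y = 0.00 ✓; |CG| = 31.80 ✓; ∠(EG, GC) = 90.00° ✓; |EG| = 9.700 ✓; bearing(E→N) − bearing(E→G) = 95.00° ✓; |EN| = 9.700 ✓; ∠(EN, NL) = 90.00° ✓; |NL| = 15.40 ✗.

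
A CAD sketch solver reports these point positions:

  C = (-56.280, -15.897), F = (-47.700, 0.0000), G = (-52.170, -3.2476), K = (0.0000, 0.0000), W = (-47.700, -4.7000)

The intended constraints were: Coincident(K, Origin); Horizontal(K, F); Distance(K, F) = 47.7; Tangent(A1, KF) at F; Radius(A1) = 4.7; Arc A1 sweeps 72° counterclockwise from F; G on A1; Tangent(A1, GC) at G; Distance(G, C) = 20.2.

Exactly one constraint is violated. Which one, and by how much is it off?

Distance(G, C) = 20.2 — off by 6.90.

K = (0.00, 0.00) ✓; K.y = 0.00, F.y = 0.00 ✓; |KF| = 47.70 ✓; ∠(WF, FK) = 90.00° ✓; |WF| = 4.700 ✓; bearing(W→G) − bearing(W→F) = 72.00° ✓; |WG| = 4.700 ✓; ∠(WG, GC) = 90.00° ✓; |GC| = 13.30 ✗.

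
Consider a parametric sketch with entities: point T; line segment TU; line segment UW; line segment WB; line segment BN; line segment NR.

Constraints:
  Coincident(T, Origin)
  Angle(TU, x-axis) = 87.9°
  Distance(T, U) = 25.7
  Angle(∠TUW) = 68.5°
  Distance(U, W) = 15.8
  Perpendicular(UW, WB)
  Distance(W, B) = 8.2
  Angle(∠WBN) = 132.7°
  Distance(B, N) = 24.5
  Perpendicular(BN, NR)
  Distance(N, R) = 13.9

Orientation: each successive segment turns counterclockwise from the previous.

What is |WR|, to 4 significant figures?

31.07

T is at the origin; TU runs at 87.9° with length 25.7, so U = (0.9417, 25.68). ∠TUW = 68.5° gives UW at -160.6° from the x-axis; with |UW| = 15.8, W = (-13.96, 20.43). UW ⟂ WB, so WB runs at -70.60°; with |WB| = 8.2, B = (-11.24, 12.70). ∠WBN = 132.7° gives BN at -23.30° from the x-axis; with |BN| = 24.5, N = (11.26, 3.009). BN is perpendicular to NR, so NR runs at 66.70°; with |NR| = 13.9, R = (16.76, 15.78). Then |WR| = |R − W| = 31.07.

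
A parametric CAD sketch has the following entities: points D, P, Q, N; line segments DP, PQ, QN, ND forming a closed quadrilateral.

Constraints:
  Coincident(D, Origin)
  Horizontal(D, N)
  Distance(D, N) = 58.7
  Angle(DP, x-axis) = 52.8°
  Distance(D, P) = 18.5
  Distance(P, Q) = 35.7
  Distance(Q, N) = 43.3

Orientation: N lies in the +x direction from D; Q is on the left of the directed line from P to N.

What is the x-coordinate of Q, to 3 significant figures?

38.2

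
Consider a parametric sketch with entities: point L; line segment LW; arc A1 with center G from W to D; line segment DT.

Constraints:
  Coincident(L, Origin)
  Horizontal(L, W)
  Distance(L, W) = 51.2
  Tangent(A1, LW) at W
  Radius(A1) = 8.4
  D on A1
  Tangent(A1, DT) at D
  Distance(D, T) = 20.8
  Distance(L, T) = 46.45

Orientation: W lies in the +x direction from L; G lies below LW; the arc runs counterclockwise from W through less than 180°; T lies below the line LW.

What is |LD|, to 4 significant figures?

43.52

Checks: |LW| = 51.20 ✓; ∠(GW, WL) = 90.00° ✓; |GD| = 8.400 ✓; ∠(GD, DT) = 90.00° ✓; |DT| = 20.80 ✓; |LT| = 46.45 ✓.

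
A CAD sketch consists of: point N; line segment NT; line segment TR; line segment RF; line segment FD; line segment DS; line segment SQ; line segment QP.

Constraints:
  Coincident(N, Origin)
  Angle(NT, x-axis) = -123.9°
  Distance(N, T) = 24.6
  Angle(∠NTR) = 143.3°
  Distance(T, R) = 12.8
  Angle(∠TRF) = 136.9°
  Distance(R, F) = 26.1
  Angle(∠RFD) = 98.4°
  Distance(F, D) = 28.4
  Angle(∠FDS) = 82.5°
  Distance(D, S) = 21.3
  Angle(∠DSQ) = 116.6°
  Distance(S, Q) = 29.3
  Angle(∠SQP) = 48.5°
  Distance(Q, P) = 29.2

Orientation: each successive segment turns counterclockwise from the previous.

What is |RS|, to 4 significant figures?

29.81

∠RFD = 98.4° gives FD at 37.50° from the x-axis; with |FD| = 28.4, D = (28.18, -34.08). ∠FDS = 82.5° gives DS at 135.0° from the x-axis; with |DS| = 21.3, S = (13.12, -19.02). Then |RS| = |S − R| = 29.81.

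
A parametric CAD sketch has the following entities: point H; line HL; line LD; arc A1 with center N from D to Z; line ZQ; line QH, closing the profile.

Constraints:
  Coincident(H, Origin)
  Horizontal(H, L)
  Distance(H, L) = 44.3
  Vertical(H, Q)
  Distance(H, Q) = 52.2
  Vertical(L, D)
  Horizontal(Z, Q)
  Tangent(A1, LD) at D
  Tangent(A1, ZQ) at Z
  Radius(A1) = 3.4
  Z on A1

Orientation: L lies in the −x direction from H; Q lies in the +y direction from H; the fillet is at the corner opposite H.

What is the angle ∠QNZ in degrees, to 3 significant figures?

85.2°

The virtual corner opposite H is at (-44.3, 52.2). Tangency of A1 to LD means the radius ND is perpendicular to LD and since A1 is tangent to ZQ there, NZ ⟂ ZQ, with radius 3.4, so the center N sits 3.4 in from both sides at N = (-40.9, 48.8). That places the tangent points at D = (-44.3, 48.8) on LD and Z = (-40.9, 52.2) on ZQ. Then cos ∠QNZ = NQ·NZ / (|NQ||NZ|), giving 85.2°.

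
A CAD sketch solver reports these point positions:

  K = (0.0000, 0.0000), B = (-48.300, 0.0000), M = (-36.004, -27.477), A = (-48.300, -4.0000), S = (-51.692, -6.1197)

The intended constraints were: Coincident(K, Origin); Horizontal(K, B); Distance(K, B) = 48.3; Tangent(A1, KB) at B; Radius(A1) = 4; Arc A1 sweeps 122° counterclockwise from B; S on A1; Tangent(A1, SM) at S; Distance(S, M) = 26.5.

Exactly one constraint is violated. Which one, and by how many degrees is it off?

Tangent(A1, SM) at S — off by 4.30°.

K = (0.00, 0.00) ✓; K.y = 0.00, B.y = 0.00 ✓; |KB| = 48.30 ✓; ∠(AB, BK) = 90.00° ✓; |AB| = 4.000 ✓; bearing(A→S) − bearing(A→B) = 122.0° ✓; |AS| = 4.000 ✓; ∠(AS, SM) = 85.70° ✗; |SM| = 26.50 ✓.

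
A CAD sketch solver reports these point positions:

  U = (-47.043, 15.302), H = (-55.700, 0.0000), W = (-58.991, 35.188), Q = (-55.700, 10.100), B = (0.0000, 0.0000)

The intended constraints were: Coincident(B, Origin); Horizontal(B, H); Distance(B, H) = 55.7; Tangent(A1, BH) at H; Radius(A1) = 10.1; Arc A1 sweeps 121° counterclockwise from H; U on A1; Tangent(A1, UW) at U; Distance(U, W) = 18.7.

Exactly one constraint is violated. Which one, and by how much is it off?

Distance(U, W) = 18.7 — off by 4.50.

B = (0.00, 0.00) ✓; B.y = 0.00, H.y = 0.00 ✓; |BH| = 55.70 ✓; ∠(QH, HB) = 90.00° ✓; |QH| = 10.10 ✓; bearing(Q→U) − bearing(Q→H) = 121.0° ✓; |QU| = 10.10 ✓; ∠(QU, UW) = 90.00° ✓; |UW| = 23.20 ✗.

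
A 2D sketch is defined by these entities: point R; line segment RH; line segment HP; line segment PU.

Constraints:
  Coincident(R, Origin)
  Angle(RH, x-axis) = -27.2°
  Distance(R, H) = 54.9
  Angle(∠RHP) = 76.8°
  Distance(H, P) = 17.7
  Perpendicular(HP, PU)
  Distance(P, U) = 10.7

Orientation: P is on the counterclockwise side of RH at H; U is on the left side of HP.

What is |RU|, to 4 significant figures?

43.06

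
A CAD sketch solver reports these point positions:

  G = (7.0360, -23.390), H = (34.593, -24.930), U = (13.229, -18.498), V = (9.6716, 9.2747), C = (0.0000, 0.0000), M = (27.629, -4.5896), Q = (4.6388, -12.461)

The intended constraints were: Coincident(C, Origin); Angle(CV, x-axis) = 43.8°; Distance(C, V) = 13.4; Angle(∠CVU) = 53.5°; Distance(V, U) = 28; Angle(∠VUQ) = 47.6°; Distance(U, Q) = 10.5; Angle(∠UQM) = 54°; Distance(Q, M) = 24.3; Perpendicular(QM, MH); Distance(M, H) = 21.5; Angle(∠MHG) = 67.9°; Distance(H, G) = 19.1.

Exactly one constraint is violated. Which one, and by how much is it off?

Distance(H, G) = 19.1 — off by 8.50.

C = (0.00, 0.00) ✓; CV at 43.80° ✓; |CV| = 13.40 ✓; ∠CVU = 53.50° ✓; |VU| = 28.00 ✓; ∠VUQ = 47.60° ✓; |UQ| = 10.50 ✓; ∠UQM = 54.00° ✓; |QM| = 24.30 ✓; ∠(QM, MH) = 90.00° ✓; |MH| = 21.50 ✓; ∠MHG = 67.90° ✓; |HG| = 27.60 ✗.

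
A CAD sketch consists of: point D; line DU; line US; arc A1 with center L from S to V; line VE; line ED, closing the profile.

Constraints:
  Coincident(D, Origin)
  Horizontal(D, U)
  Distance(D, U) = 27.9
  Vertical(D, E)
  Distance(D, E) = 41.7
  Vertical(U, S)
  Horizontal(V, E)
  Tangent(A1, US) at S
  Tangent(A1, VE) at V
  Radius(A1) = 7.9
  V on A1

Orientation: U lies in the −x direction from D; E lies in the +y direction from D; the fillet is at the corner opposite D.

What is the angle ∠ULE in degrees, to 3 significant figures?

125°

D is at the origin; DU is horizontal with |DU| = 27.9 and U on the −x side, so U = (-27.9, 0.00). D and E share the same x with |DE| = 41.7 and E on the +y side, so E = (0.00, 41.7). The virtual corner opposite D is at (-27.9, 41.7). Since A1 is tangent to US there, LS ⟂ US and tangency of A1 to VE means the radius LV is perpendicular to VE, with radius 7.9, so the center L sits 7.9 in from both sides at L = (-20.0, 33.8). Then cos ∠ULE = LU·LE / (|LU||LE|), giving 125°.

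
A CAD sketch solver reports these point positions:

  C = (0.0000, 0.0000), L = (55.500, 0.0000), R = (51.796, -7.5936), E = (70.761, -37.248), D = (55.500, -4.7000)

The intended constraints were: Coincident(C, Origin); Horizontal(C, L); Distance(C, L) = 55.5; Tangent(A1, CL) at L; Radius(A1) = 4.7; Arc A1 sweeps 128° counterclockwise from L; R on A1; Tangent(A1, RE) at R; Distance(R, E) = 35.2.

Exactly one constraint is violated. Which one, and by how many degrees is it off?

Tangent(A1, RE) at R — off by 5.40°.

C = (0.00, 0.00) ✓; C.y = 0.00, L.y = 0.00 ✓; |CL| = 55.50 ✓; ∠(DL, LC) = 90.00° ✓; |DL| = 4.700 ✓; bearing(D→R) − bearing(D→L) = 128.0° ✓; |DR| = 4.700 ✓; ∠(DR, RE) = 95.40° ✗; |RE| = 35.20 ✓.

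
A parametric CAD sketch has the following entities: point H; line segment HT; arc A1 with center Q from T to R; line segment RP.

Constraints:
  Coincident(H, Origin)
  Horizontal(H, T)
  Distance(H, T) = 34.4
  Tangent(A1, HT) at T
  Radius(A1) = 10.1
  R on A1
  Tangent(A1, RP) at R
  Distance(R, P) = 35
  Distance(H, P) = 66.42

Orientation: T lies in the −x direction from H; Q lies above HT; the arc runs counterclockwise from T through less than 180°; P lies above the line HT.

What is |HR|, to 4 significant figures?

31.96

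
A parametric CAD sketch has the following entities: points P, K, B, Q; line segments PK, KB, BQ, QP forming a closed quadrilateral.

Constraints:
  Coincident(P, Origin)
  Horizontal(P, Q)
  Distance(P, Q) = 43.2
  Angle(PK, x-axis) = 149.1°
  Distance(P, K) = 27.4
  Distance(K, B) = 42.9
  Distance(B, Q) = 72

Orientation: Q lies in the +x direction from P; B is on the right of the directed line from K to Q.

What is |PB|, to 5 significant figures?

36.737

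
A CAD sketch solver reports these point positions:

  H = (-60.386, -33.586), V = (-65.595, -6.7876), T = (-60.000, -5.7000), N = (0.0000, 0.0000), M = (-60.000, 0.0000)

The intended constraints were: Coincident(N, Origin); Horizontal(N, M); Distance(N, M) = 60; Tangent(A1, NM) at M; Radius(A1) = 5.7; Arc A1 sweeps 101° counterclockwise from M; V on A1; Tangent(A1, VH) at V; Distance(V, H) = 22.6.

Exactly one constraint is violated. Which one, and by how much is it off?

Distance(V, H) = 22.6 — off by 4.70.

N = (0.00, 0.00) ✓; N.y = 0.00, M.y = 0.00 ✓; |NM| = 60.00 ✓; ∠(TM, MN) = 90.00° ✓; |TM| = 5.700 ✓; bearing(T→V) − bearing(T→M) = 101.0° ✓; |TV| = 5.700 ✓; ∠(TV, VH) = 90.00° ✓; |VH| = 27.30 ✗.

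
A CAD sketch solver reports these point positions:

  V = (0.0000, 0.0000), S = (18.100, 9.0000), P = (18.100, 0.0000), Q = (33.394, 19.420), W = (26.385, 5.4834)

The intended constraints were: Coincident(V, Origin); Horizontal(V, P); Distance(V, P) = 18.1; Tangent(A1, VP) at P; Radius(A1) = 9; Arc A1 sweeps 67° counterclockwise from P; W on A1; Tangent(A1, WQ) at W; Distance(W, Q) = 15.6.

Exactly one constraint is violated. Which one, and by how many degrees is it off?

Tangent(A1, WQ) at W — off by 3.70°.

V = (0.00, 0.00) ✓; V.y = 0.00, P.y = 0.00 ✓; |VP| = 18.10 ✓; ∠(SP, PV) = 90.00° ✓; |SP| = 9.000 ✓; bearing(S→W) − bearing(S→P) = 67.00° ✓; |SW| = 9.000 ✓; ∠(SW, WQ) = 93.70° ✗; |WQ| = 15.60 ✓.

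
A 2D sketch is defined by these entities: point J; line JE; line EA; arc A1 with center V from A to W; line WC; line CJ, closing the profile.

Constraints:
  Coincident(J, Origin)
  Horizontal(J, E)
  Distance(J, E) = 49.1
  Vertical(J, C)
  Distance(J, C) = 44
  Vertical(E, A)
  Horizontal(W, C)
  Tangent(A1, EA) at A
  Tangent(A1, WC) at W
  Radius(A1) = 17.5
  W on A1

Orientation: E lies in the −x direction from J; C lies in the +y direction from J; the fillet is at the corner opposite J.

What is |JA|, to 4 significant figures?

55.79

J is at the origin; J and E share the same y with |JE| = 49.1 and E on the −x side, so E = (-49.10, 0.000). JC is vertical with |JC| = 44.0 and C on the +y side, so C = (0.000, 44.00). The virtual corner opposite J is at (-49.10, 44.00). The tangent condition forces VA to be normal to EA and the tangent condition forces VW to be normal to WC, with radius 17.5, so the center V sits 17.5 in from both sides at V = (-31.60, 26.50). That places the tangent points at A = (-49.10, 26.50) on EA and W = (-31.60, 44.00) on WC. Then |JA| = |A − J| = 55.79.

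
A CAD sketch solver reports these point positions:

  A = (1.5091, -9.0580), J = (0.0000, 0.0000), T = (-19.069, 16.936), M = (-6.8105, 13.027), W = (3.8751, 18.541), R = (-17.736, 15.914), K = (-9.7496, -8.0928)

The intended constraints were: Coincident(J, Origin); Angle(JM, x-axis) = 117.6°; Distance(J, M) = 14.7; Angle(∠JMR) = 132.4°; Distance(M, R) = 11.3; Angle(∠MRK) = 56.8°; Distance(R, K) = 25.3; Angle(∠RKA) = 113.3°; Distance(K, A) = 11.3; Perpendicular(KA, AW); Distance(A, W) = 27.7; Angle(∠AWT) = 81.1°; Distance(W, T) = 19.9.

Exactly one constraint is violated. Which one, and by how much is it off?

Distance(W, T) = 19.9 — off by 3.10.

J = (0.00, 0.00) ✓; JM at 117.6° ✓; |JM| = 14.70 ✓; ∠JMR = 132.4° ✓; |MR| = 11.30 ✓; ∠MRK = 56.80° ✓; |RK| = 25.30 ✓; ∠RKA = 113.3° ✓; |KA| = 11.30 ✓; ∠(KA, AW) = 90.00° ✓; |AW| = 27.70 ✓; ∠AWT = 81.10° ✓; |WT| = 23.00 ✗.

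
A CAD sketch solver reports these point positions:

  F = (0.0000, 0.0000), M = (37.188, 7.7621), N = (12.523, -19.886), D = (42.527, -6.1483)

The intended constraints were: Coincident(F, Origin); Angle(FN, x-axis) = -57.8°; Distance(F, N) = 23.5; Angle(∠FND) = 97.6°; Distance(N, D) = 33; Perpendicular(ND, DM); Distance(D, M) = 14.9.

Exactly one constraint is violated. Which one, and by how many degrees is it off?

Perpendicular(ND, DM) — off by 3.60°.

F = (0.00, 0.00) ✓; FN at -57.80° ✓; |FN| = 23.50 ✓; ∠FND = 97.60° ✓; |ND| = 33.00 ✓; ∠(ND, DM) = 86.40° ✗; |DM| = 14.90 ✓.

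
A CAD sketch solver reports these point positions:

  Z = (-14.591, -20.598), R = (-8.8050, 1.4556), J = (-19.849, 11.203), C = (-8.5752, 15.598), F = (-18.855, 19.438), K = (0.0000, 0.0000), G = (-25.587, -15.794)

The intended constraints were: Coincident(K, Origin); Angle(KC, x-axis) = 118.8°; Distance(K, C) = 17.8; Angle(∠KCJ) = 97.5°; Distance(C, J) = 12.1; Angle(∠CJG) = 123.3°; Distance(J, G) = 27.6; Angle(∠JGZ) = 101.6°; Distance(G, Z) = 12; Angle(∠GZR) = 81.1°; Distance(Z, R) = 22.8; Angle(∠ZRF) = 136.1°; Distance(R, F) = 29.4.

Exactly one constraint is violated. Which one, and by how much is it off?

Distance(R, F) = 29.4 — off by 8.80.

K = (0.00, 0.00) ✓; KC at 118.8° ✓; |KC| = 17.80 ✓; ∠KCJ = 97.50° ✓; |CJ| = 12.10 ✓; ∠CJG = 123.3° ✓; |JG| = 27.60 ✓; ∠JGZ = 101.6° ✓; |GZ| = 12.00 ✓; ∠GZR = 81.10° ✓; |ZR| = 22.80 ✓; ∠ZRF = 136.1° ✓; |RF| = 20.60 ✗.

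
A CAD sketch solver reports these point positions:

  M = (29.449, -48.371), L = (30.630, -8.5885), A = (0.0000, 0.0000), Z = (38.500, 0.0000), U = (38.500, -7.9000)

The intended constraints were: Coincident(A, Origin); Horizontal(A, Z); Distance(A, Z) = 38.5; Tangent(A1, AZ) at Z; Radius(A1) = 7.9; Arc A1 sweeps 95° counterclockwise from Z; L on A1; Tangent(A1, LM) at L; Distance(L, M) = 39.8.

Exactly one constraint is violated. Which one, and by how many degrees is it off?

Tangent(A1, LM) at L — off by 6.70°.

A = (0.00, 0.00) ✓; A.y = 0.00, Z.y = 0.00 ✓; |AZ| = 38.50 ✓; ∠(UZ, ZA) = 90.00° ✓; |UZ| = 7.900 ✓; bearing(U→L) − bearing(U→Z) = 95.00° ✓; |UL| = 7.900 ✓; ∠(UL, LM) = 96.70° ✗; |LM| = 39.80 ✓.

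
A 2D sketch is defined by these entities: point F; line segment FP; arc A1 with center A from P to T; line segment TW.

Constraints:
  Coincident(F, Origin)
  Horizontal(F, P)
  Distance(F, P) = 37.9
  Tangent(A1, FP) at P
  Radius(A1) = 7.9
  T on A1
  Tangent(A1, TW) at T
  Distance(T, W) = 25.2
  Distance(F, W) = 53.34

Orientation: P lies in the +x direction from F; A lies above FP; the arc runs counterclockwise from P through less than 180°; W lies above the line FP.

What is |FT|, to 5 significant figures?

46.613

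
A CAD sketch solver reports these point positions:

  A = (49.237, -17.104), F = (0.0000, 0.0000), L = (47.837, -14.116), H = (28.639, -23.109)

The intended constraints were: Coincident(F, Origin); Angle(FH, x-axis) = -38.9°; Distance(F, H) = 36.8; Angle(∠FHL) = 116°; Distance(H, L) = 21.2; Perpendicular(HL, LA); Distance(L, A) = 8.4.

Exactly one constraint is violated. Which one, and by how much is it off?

Distance(L, A) = 8.4 — off by 5.10.

F = (0.00, 0.00) ✓; FH at -38.90° ✓; |FH| = 36.80 ✓; ∠FHL = 116.0° ✓; |HL| = 21.20 ✓; ∠(HL, LA) = 89.99° ✓; |LA| = 3.300 ✗.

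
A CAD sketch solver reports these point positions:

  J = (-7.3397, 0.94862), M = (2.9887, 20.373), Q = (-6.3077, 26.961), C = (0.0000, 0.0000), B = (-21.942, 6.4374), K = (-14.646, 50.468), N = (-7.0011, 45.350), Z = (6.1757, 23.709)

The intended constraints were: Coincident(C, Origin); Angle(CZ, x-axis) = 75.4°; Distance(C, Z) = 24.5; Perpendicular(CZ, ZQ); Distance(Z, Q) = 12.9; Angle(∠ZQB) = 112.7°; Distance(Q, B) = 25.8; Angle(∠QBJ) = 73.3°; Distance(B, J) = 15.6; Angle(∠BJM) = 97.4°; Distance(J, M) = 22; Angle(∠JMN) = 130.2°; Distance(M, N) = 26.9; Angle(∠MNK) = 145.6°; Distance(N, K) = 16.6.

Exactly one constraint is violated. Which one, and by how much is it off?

Distance(N, K) = 16.6 — off by 7.40.

C = (0.00, 0.00) ✓; CZ at 75.40° ✓; |CZ| = 24.50 ✓; ∠(CZ, ZQ) = 90.00° ✓; |ZQ| = 12.90 ✓; ∠ZQB = 112.7° ✓; |QB| = 25.80 ✓; ∠QBJ = 73.30° ✓; |BJ| = 15.60 ✓; ∠BJM = 97.40° ✓; |JM| = 22.00 ✓; ∠JMN = 130.2° ✓; |MN| = 26.90 ✓; ∠MNK = 145.6° ✓; |NK| = 9.200 ✗.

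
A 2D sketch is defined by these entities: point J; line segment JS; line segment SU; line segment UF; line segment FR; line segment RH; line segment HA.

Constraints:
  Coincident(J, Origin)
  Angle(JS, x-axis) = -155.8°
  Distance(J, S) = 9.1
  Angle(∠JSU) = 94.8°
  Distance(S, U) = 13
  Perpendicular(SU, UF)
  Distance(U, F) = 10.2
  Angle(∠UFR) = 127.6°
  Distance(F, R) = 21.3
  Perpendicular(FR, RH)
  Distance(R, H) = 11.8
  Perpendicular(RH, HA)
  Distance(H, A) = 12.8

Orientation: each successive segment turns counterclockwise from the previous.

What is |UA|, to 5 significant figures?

15.186

J is at the origin; JS runs at -155.8° with length 9.1, so S = (-8.3003, -3.7303). ∠JSU = 94.8° gives SU at -70.600° from the x-axis; with |SU| = 13.0, U = (-3.9822, -15.992). The perpendicularity gives UF at right angles to SU, so UF runs at 19.400°; with |UF| = 10.2, F = (5.6387, -12.604). ∠UFR = 127.6° gives FR at 71.800° from the x-axis; with |FR| = 21.3, R = (12.291, 7.6303). FR ⟂ RH, so RH runs at 161.80°; with |RH| = 11.8, H = (1.0817, 11.316). RH ⟂ HA, so HA runs at -108.20°; with |HA| = 12.8, A = (-2.9162, -0.84384). Then |UA| = |A − U| = 15.186.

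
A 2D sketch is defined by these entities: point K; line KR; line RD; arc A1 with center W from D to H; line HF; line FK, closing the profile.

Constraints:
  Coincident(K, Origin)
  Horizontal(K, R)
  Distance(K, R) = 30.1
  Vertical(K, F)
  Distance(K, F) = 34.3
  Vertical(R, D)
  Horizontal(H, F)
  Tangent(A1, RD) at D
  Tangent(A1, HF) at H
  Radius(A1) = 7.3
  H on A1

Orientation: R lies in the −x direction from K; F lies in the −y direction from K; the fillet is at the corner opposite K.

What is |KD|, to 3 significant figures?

40.4

K is at the origin; KR is horizontal with |KR| = 30.1 and R on the −x side, so R = (-30.1, 0.00). KF is vertical with |KF| = 34.3 and F on the −y side, so F = (0.00, -34.3). The virtual corner opposite K is at (-30.1, -34.3). Since A1 is tangent to RD there, WD ⟂ RD and A1 meets HF tangentially, so WH is at right angles to HF, with radius 7.3, so the center W sits 7.3 in from both sides at W = (-22.8, -27.0). That places the tangent points at D = (-30.1, -27.0) on RD and H = (-22.8, -34.3) on HF. Then |KD| = |D − K| = 40.4.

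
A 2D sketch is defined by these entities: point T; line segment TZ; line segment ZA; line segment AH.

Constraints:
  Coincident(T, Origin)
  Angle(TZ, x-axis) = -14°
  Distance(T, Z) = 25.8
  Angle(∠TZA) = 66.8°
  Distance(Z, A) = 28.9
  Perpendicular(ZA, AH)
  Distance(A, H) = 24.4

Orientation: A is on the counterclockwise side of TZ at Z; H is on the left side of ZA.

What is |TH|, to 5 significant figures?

18.749

∠TZA = 66.8°, so ZA runs at -14.0° + (180° − 66.8°) = 99.200° from the x-axis; with |ZA| = 28.9, A = Z + 28.9·(cos 99.200°, sin 99.200°) = (20.413, 22.287). The perpendicularity gives AH at right angles to ZA; with |AH| = 24.4 on the left of ZA, H = A + 24.4·(-0.98714, -0.15988) = (-3.6731, 18.386). Then |TH| = |H − T| = 18.749.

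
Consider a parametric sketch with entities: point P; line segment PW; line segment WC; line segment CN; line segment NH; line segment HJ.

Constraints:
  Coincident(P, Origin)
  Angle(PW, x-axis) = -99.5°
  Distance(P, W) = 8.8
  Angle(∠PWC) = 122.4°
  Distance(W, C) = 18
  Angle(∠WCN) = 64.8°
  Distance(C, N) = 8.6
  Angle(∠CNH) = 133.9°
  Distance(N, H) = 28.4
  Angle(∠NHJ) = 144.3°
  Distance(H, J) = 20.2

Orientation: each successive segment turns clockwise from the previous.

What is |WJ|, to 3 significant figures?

33.7

P is at the origin; PW runs at -99.5° with length 8.8, so W = (-1.45, -8.68). ∠PWC = 122.4° gives WC at -157° from the x-axis; with |WC| = 18.0, C = (-18.0, -15.7). ∠WCN = 64.8° gives CN at 87.7° from the x-axis; with |CN| = 8.6, N = (-17.7, -7.09). ∠CNH = 133.9° gives NH at 41.6° from the x-axis; with |NH| = 28.4, H = (3.55, 11.8). ∠NHJ = 144.3° gives HJ at 5.90° from the x-axis; with |HJ| = 20.2, J = (23.6, 13.8). Then |WJ| = |J − W| = 33.7.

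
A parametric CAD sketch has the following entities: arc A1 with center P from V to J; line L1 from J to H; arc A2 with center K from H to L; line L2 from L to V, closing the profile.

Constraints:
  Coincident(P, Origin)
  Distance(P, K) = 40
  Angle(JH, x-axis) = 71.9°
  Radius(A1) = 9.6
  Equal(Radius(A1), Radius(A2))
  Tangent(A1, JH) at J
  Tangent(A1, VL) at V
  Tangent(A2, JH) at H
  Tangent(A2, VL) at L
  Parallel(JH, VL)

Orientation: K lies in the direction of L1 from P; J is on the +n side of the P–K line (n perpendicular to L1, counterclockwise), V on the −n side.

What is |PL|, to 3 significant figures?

41.1

The slot axis is L1's direction at 71.9°, so u = (cos 71.9°, sin 71.9°) = (0.311, 0.951) and n = (−sin 71.9°, cos 71.9°) = (-0.951, 0.311). P is at the origin and K lies 40.0 along u from P, so K = 40.0·u = (12.4, 38.0). Tangency of A1 to both parallel lines with radius 9.6 puts J and V at P ± 9.6·n: J = (-9.12, 2.98), V = (9.12, -2.98). Equal radii place H and L the same way about K: H = K + 9.6·n = (3.30, 41.0), L = K − 9.6·n = (21.6, 35.0). Then |PL| = |L − P| = 41.1.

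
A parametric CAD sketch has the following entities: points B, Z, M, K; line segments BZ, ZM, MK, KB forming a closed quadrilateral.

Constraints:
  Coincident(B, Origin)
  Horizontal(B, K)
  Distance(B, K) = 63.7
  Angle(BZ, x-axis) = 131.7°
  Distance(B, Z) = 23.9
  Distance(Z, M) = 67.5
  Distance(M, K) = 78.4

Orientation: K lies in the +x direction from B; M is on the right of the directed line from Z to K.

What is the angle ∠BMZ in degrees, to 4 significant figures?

13.20°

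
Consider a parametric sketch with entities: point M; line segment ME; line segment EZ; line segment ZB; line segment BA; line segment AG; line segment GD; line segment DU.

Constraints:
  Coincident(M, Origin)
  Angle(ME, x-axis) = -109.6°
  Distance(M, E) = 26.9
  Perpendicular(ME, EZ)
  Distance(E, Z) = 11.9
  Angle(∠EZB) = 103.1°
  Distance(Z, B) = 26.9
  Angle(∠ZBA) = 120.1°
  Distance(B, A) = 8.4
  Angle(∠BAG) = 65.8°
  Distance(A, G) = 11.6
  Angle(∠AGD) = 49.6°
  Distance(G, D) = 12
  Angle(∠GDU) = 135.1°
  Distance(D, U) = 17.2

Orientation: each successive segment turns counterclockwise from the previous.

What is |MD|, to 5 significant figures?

19.331

∠BAG = 65.8° gives AG at -128.60° from the x-axis; with |AG| = 11.6, G = (5.6427, -8.2911). ∠AGD = 49.6° gives GD at 1.8000° from the x-axis; with |GD| = 12.0, D = (17.637, -7.9142). Then |MD| = |D − M| = 19.331.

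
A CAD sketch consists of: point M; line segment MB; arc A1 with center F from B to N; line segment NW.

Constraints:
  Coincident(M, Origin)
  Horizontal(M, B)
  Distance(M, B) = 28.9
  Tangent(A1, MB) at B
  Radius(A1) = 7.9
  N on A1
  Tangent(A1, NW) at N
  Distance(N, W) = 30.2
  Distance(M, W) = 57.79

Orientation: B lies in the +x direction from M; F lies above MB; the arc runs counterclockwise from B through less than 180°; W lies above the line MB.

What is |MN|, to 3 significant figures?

36.6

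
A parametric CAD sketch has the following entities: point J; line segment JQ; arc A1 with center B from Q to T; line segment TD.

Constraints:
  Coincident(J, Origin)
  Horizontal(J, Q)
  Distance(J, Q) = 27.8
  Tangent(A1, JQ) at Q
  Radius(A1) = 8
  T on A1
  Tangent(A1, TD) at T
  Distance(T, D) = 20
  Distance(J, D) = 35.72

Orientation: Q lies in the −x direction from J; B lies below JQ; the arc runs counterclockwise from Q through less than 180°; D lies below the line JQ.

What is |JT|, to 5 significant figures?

36.429

J is at the origin; JQ is horizontal with |JQ| = 27.8 and Q on the −x side, so Q = (-27.800, 0.0000). The tangent condition forces BQ to be normal to JQ, so B = Q + (0, -8) = (-27.800, -8.0000). Since BT ⟂ TD (tangency), |BD| = √(8.0² + 20.0²) = 21.541 regardless of where T sits on A1. So D lies on both circle(J, 35.72) and circle(B, 21.541); the below-JQ intersection is D = (-21.430, -28.577). T is the foot of the tangent from D: T = (-34.017, -13.035).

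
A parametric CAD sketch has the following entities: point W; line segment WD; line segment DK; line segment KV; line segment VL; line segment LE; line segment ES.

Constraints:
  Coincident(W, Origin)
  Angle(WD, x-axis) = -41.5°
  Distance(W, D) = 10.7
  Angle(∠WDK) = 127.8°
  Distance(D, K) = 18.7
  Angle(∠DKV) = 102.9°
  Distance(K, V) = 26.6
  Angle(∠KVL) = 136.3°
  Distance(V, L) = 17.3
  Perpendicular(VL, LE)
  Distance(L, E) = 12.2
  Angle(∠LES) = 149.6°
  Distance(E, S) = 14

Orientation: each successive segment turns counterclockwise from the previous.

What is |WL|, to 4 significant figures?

39.30

W is at the origin; WD runs at -41.5° with length 10.7, so D = (8.014, -7.090). ∠WDK = 127.8° gives DK at 10.70° from the x-axis; with |DK| = 18.7, K = (26.39, -3.618). ∠DKV = 102.9° gives KV at 87.80° from the x-axis; with |KV| = 26.6, V = (27.41, 22.96). ∠KVL = 136.3° gives VL at 131.5° from the x-axis; with |VL| = 17.3, L = (15.95, 35.92). Then |WL| = |L − W| = 39.30.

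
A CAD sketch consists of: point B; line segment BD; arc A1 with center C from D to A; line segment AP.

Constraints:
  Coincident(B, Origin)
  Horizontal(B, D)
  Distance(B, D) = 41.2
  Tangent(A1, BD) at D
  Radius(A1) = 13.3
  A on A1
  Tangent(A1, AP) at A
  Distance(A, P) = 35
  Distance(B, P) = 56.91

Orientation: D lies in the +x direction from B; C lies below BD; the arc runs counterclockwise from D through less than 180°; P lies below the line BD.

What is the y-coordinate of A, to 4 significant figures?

-13.82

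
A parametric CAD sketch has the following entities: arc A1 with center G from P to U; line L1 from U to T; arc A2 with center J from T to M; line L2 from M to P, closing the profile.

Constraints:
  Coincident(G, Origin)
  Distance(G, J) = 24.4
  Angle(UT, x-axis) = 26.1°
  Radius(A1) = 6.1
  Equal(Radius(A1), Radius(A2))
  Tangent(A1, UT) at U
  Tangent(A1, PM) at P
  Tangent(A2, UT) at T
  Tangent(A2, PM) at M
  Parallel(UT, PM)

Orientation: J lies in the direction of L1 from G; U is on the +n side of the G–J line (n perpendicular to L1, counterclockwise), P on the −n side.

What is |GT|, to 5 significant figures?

25.151

Tangency of A1 to both parallel lines with radius 6.1 puts U and P at G ± 6.1·n: U = (-2.6836, 5.4780), P = (2.6836, -5.4780). Equal radii place T and M the same way about J: T = J + 6.1·n = (19.228, 16.212), M = J − 6.1·n = (24.596, 5.2565). Then |GT| = |T − G| = 25.151.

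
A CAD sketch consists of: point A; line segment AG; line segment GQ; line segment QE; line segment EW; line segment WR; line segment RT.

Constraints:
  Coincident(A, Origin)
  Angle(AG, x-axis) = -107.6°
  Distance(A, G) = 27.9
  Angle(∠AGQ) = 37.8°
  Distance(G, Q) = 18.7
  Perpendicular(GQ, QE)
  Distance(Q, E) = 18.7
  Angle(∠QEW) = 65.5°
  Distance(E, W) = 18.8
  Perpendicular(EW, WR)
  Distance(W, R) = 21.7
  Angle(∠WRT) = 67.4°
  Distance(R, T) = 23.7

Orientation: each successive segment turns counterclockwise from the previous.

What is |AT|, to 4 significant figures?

9.774

A is at the origin; AG runs at -107.6° with length 27.9, so G = (-8.436, -26.59). ∠AGQ = 37.8° gives GQ at 34.60° from the x-axis; with |GQ| = 18.7, Q = (6.957, -15.98). The perpendicularity gives QE at right angles to GQ, so QE runs at 124.6°; with |QE| = 18.7, E = (-3.662, -0.5827). ∠QEW = 65.5° gives EW at -120.9° from the x-axis; with |EW| = 18.8, W = (-13.32, -16.71). EW is perpendicular to WR, so WR runs at -30.90°; with |WR| = 21.7, R = (5.303, -27.86). ∠WRT = 67.4° gives RT at 81.70° from the x-axis; with |RT| = 23.7, T = (8.725, -4.406). Then |AT| = |T − A| = 9.774.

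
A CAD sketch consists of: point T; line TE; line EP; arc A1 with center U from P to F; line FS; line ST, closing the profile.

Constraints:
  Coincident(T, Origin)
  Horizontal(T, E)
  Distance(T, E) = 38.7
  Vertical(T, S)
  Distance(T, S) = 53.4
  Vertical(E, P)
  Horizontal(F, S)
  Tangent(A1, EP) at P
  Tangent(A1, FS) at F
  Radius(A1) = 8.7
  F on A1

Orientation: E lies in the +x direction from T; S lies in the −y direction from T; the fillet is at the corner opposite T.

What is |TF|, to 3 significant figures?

61.2

T is at the origin; T and E share the same y with |TE| = 38.7 and E on the +x side, so E = (38.7, 0.00). TS is vertical with |TS| = 53.4 and S on the −y side, so S = (0.00, -53.4). The virtual corner opposite T is at (38.7, -53.4). Since A1 is tangent to EP there, UP ⟂ EP and since A1 is tangent to FS there, UF ⟂ FS, with radius 8.7, so the center U sits 8.7 in from both sides at U = (30.0, -44.7). That places the tangent points at P = (38.7, -44.7) on EP and F = (30.0, -53.4) on FS. Then |TF| = |F − T| = 61.2.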